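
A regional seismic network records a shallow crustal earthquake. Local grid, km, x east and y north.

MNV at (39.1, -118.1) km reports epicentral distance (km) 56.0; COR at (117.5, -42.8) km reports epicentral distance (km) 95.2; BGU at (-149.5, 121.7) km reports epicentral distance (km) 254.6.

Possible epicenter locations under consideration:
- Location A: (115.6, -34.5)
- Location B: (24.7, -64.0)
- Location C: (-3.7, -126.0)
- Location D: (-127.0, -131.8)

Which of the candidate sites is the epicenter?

Location B

For each candidate, compare |candidate − station| to the reported distance:
Location A: residuals MNV 57.3, COR 86.7, BGU 53.1 → max 86.7 km
Location B: residuals MNV 0.0, COR 0.0, BGU 0.0 → max 0.0 km
Location C: residuals MNV 12.5, COR 51.8, BGU 32.8 → max 51.8 km
Location D: residuals MNV 110.7, COR 165.0, BGU 0.1 → max 165.0 km
Only Location B has all residuals ≈ 0.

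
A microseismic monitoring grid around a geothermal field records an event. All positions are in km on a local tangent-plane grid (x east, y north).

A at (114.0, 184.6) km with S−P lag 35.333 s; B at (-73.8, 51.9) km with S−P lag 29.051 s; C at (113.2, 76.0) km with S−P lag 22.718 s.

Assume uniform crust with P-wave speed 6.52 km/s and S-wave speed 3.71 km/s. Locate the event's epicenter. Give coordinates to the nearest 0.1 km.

Distance from S−P lag: d = Δt · v_P v_S / (v_P − v_S) = Δt · (6.52·3.71)/(6.52−3.71) ≈ 8.6083·Δt.
So d_A = 304.16, d_B = 250.08, d_C = 195.56 km.
Circle about each station: (x − 114.0)² + (y − 184.6)² = 304.16²; (x + 73.8)² + (y − 51.9)² = 250.08²; (x − 113.2)² + (y − 76.0)² = 195.56².
Subtracting pairs of circle equations eliminates x²+y² and gives linear equations (the radical axes):
-375.6 x − 265.4 y = -8959.81
-1.6 x − 217.2 y = 25786.67
Solving the 2×2 system: x ≈ 108.3, y ≈ -119.5 km.
Check against A (with the unrounded x, y): √((x − 114.0)²+(y − 184.6)²) = 304.17 ≈ 304.16 km. ✓

x ≈ 108.3 km, y ≈ -119.5 km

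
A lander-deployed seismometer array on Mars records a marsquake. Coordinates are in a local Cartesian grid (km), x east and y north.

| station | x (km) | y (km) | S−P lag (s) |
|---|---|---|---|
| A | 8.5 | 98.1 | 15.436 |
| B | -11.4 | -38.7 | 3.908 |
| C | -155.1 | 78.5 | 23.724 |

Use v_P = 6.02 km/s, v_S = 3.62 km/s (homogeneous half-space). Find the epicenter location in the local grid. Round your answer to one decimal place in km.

Distance from S−P lag: d = Δt · v_P v_S / (v_P − v_S) = Δt · (6.02·3.62)/(6.02−3.62) ≈ 9.0802·Δt.
So d_A = 140.16, d_B = 35.49, d_C = 215.42 km.
Circle about each station: (x − 8.5)² + (y − 98.1)² = 140.16²; (x + 11.4)² + (y + 38.7)² = 35.49²; (x + 155.1)² + (y − 78.5)² = 215.42².
Subtracting the A equation from the B and C equations removes the quadratic terms:
-39.8 x − 273.6 y = 10317.08
-327.2 x − 39.2 y = -6238.55
Solving the 2×2 system: x ≈ 24.0, y ≈ -41.2 km.
Check against A (with the unrounded x, y): √((x − 8.5)²+(y − 98.1)²) = 140.16 ≈ 140.16 km. ✓

x ≈ 24.0 km, y ≈ -41.2 km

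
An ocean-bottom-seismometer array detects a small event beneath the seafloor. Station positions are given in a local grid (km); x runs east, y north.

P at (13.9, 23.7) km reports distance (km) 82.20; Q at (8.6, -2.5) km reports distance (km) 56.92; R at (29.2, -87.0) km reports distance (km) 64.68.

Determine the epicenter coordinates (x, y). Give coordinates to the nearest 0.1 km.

(-23.5, -49.5)

Circle about each station: (x − 13.9)² + (y − 23.7)² = 82.20²; (x − 8.6)² + (y + 2.5)² = 56.92²; (x − 29.2)² + (y + 87.0)² = 64.68².
Subtracting the P equation from the Q and R equations removes the quadratic terms:
-10.6 x − 52.4 y = 2842.26
30.6 x − 221.4 y = 10240.08
Solving the 2×2 system: x ≈ -23.5, y ≈ -49.5 km.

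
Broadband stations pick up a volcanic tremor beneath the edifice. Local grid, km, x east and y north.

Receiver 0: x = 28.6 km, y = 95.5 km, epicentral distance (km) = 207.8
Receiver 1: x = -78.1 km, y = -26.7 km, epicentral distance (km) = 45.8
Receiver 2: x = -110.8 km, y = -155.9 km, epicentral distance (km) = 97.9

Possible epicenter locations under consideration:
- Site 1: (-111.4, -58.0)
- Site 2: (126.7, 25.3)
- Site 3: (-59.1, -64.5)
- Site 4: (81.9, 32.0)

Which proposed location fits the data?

Site 1

For each candidate, compare |candidate − station| to the reported distance:
Site 1: residuals Receiver 0 0.0, Receiver 1 0.1, Receiver 2 0.0 → max 0.1 km
Site 2: residuals Receiver 0 87.2, Receiver 1 165.5, Receiver 2 200.8 → max 200.8 km
Site 3: residuals Receiver 0 25.3, Receiver 1 3.5, Receiver 2 7.1 → max 25.3 km
Site 4: residuals Receiver 0 124.9, Receiver 1 124.6, Receiver 2 171.2 → max 171.2 km
Only Site 1 has all residuals ≈ 0.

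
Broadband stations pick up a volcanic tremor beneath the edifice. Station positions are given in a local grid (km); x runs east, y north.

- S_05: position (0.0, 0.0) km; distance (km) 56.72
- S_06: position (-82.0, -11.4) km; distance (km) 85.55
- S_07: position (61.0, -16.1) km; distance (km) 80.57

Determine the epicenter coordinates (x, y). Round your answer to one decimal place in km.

(-9.0, -56.0)

Circle about each station: x² + y² = 56.72²; (x + 82.0)² + (y + 11.4)² = 85.55²; (x − 61.0)² + (y + 16.1)² = 80.57².
Subtracting pairs of circle equations eliminates x²+y² and gives linear equations (the radical axes):
-164.0 x − 22.8 y = 2752.32
122.0 x − 32.2 y = 705.84
Solving the 2×2 system: x ≈ -9.0, y ≈ -56.0 km.
Check against S_05 (with the unrounded x, y): √(x²+y²) = 56.72 ≈ 56.72 km. ✓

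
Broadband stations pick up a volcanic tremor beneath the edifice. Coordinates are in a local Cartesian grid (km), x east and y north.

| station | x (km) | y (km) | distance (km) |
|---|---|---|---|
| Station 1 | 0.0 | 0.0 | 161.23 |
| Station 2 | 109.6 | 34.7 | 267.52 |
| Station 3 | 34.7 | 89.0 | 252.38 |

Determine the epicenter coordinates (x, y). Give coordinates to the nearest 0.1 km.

(-110.4, -117.5)

Circle about each station: x² + y² = 161.23²; (x − 109.6)² + (y − 34.7)² = 267.52²; (x − 34.7)² + (y − 89.0)² = 252.38².
Subtracting the Station 1 equation from the Station 2 and Station 3 equations removes the quadratic terms:
219.2 x + 69.4 y = -32355.59
69.4 x + 178.0 y = -28575.46
Solving the 2×2 system: x ≈ -110.4, y ≈ -117.5 km.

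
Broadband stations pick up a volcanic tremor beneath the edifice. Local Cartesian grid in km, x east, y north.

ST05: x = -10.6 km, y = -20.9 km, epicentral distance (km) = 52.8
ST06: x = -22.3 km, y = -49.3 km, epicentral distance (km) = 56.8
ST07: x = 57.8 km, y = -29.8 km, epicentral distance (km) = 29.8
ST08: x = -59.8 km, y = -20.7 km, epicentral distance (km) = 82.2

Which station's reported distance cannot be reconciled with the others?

ST08

Solve using three stations at a time. Using ST05, ST06, ST07 (subtract circle equations pairwise → linear system) gives (x, y) ≈ (34.5, -48.4).
Distances from that point to each station vs reported:
  ST05: calculated 52.8 vs reported 52.8 → residual 0.0 km
  ST06: calculated 56.8 vs reported 56.8 → residual 0.0 km
  ST07: calculated 29.8 vs reported 29.8 → residual 0.0 km
  ST08: calculated 98.3 vs reported 82.2 → residual 16.1 km
ST05, ST06, ST07 are mutually consistent (residuals ≈ 0); ST08 is off by 16.1 km.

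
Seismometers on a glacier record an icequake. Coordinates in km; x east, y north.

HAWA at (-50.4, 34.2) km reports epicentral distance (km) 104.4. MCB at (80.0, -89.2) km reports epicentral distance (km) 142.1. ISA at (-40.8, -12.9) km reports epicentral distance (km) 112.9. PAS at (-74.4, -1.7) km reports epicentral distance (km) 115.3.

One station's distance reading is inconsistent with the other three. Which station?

Solve using three stations at a time. Using HAWA, MCB, ISA (subtract circle equations pairwise → linear system) gives (x, y) ≈ (52.8, 50.3).
Distances from that point to each station vs reported:
  HAWA: calculated 104.5 vs reported 104.4 → residual 0.1 km
  MCB: calculated 142.1 vs reported 142.1 → residual 0.0 km
  ISA: calculated 113.0 vs reported 112.9 → residual 0.1 km
  PAS: calculated 137.4 vs reported 115.3 → residual 22.1 km
HAWA, MCB, ISA are mutually consistent (residuals ≈ 0); PAS is off by 22.1 km.

PAS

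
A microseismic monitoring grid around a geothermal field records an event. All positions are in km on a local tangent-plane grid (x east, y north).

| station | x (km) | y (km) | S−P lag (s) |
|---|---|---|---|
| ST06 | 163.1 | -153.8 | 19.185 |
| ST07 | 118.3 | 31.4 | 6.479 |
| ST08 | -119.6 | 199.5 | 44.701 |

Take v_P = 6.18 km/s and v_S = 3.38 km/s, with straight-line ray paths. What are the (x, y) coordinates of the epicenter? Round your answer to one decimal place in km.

x ≈ 137.4 km, y ≈ -13.0 km

Distance from S−P lag: d = Δt · v_P v_S / (v_P − v_S) = Δt · (6.18·3.38)/(6.18−3.38) ≈ 7.4601·Δt.
So d_ST06 = 143.12, d_ST07 = 48.33, d_ST08 = 333.48 km.
Circle about each station: (x − 163.1)² + (y + 153.8)² = 143.12²; (x − 118.3)² + (y − 31.4)² = 48.33²; (x + 119.6)² + (y − 199.5)² = 333.48².
Subtracting the ST06 equation from the ST07 and ST08 equations removes the quadratic terms:
-89.6 x + 370.4 y = -17127.65
-565.4 x + 706.6 y = -86877.22
Solving the 2×2 system: x ≈ 137.4, y ≈ -13.0 km.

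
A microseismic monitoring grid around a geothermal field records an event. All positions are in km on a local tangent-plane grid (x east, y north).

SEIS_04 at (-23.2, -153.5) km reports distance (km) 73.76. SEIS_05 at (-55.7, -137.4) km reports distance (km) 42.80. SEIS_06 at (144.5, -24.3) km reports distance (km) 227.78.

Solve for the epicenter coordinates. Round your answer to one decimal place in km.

x ≈ -71.2 km, y ≈ -97.5 km

Circle about each station: (x + 23.2)² + (y + 153.5)² = 73.76²; (x + 55.7)² + (y + 137.4)² = 42.80²; (x − 144.5)² + (y + 24.3)² = 227.78².
Subtracting the SEIS_04 equation from the SEIS_05 and SEIS_06 equations removes the quadratic terms:
-65.0 x + 32.2 y = 1489.46
335.4 x + 258.4 y = -49072.94
Solving the 2×2 system: x ≈ -71.2, y ≈ -97.5 km.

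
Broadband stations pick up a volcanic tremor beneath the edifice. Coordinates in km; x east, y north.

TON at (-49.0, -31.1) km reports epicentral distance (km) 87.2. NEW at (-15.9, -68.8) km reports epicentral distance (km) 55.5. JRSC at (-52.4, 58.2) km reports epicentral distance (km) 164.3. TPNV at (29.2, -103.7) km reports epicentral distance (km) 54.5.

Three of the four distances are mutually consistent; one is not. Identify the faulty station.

JRSC

Solve using three stations at a time. Using TON, NEW, TPNV (subtract circle equations pairwise → linear system) gives (x, y) ≈ (36.1, -49.7).
Distances from that point to each station vs reported:
  TON: calculated 87.1 vs reported 87.2 → residual 0.1 km
  NEW: calculated 55.4 vs reported 55.5 → residual 0.1 km
  JRSC: calculated 139.6 vs reported 164.3 → residual 24.7 km
  TPNV: calculated 54.4 vs reported 54.5 → residual 0.1 km
TON, NEW, TPNV are mutually consistent (residuals ≈ 0); JRSC is off by 24.7 km.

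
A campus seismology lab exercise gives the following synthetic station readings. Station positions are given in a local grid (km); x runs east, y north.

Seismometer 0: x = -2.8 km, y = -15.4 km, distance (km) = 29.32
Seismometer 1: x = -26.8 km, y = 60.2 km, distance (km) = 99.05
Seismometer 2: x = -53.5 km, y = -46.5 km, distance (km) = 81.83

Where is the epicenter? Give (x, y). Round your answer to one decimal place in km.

Circle about each station: (x + 2.8)² + (y + 15.4)² = 29.32²; (x + 26.8)² + (y − 60.2)² = 99.05²; (x + 53.5)² + (y + 46.5)² = 81.83².
Subtracting the Seismometer 0 equation from the Seismometer 1 and Seismometer 2 equations removes the quadratic terms:
-48.0 x + 151.2 y = -4853.96
-101.4 x − 62.2 y = -1056.99
Solving the 2×2 system: x ≈ 25.2, y ≈ -24.1 km.

(25.2, -24.1)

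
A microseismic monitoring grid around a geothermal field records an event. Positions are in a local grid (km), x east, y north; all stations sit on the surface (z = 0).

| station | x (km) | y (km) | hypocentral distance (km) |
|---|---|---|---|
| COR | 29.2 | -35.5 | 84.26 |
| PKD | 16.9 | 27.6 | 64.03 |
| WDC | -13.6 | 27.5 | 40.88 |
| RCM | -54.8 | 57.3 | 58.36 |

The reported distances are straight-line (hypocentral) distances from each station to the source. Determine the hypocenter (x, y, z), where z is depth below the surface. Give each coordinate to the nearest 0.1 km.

Each station gives a sphere (x−x_i)² + (y−y_i)² + z² = d_i² (stations at z=0).
Subtracting the COR sphere from PKD and WDC: z² cancels, leaving linear equations in x and y:
-24.6 x + 126.2 y = 1934.39
-85.6 x + 126.0 y = 4256.89
Solving: x ≈ -38.100, y ≈ 7.901 km (keep extra digits for the depth step; rounded: -38.1, 7.9).
Then from the COR sphere: z² = 84.26² − (x − 29.2)² − (y + 35.5)² with x = -38.100, y = 7.901, so z ≈ 26.207 ≈ 26.2 km.

(-38.1, 7.9, 26.2)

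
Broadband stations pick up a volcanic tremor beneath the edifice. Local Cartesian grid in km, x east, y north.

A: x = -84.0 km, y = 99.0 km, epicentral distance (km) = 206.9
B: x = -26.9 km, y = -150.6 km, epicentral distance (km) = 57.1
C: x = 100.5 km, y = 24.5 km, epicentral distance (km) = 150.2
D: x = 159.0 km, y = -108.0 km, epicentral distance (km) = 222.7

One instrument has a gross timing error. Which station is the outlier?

C

Solve using three stations at a time. Using A, B, D (subtract circle equations pairwise → linear system) gives (x, y) ≈ (-63.7, -106.9).
Distances from that point to each station vs reported:
  A: calculated 206.9 vs reported 206.9 → residual 0.0 km
  B: calculated 57.1 vs reported 57.1 → residual 0.0 km
  C: calculated 210.3 vs reported 150.2 → residual 60.1 km
  D: calculated 222.7 vs reported 222.7 → residual 0.0 km
A, B, D are mutually consistent (residuals ≈ 0); C is off by 60.1 km.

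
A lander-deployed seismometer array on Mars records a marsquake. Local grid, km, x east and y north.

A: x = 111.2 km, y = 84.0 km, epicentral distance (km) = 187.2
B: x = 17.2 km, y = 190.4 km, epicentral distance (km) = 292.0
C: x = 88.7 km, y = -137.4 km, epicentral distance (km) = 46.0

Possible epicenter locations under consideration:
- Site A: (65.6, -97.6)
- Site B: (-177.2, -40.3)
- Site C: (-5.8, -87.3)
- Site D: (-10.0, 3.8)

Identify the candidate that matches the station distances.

Site A

For each candidate, compare |candidate − station| to the reported distance:
Site A: residuals A 0.0, B 0.0, C 0.0 → max 0.0 km
Site B: residuals A 126.8, B 9.7, C 237.1 → max 237.1 km
Site C: residuals A 20.2, B 13.3, C 61.0 → max 61.0 km
Site D: residuals A 41.9, B 103.4, C 126.3 → max 126.3 km
Only Site A has all residuals ≈ 0.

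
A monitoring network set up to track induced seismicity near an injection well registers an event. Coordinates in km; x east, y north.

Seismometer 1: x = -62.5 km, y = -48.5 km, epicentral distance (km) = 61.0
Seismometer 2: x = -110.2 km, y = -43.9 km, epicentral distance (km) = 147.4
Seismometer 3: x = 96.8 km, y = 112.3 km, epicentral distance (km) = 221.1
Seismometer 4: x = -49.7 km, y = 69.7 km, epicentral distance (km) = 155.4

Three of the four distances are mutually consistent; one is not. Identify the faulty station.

Solve using three stations at a time. Using Seismometer 1, Seismometer 3, Seismometer 4 (subtract circle equations pairwise → linear system) gives (x, y) ≈ (-10.9, -80.7).
Distances from that point to each station vs reported:
  Seismometer 1: calculated 60.8 vs reported 61.0 → residual 0.2 km
  Seismometer 2: calculated 105.9 vs reported 147.4 → residual 41.5 km
  Seismometer 3: calculated 221.0 vs reported 221.1 → residual 0.1 km
  Seismometer 4: calculated 155.3 vs reported 155.4 → residual 0.1 km
Seismometer 1, Seismometer 3, Seismometer 4 are mutually consistent (residuals ≈ 0); Seismometer 2 is off by 41.5 km.

Seismometer 2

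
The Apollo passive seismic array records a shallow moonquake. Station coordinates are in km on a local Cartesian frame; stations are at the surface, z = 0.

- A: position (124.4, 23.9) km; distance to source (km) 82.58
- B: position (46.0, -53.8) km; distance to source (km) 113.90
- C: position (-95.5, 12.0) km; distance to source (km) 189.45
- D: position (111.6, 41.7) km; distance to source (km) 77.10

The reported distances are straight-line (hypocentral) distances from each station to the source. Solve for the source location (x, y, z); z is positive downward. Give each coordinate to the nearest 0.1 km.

Each station gives a sphere (x−x_i)² + (y−y_i)² + z² = d_i² (stations at z=0).
Subtracting the A sphere from B and C: z² cancels, leaving linear equations in x and y:
-156.8 x − 155.4 y = -17189.88
-439.8 x − 23.8 y = -35854.17
Solving: x ≈ 79.901, y ≈ 29.997 km (keep extra digits for the depth step; rounded: 79.9, 30.0).
Then from the A sphere: z² = 82.58² − (x − 124.4)² − (y − 23.9)² with x = 79.901, y = 29.997, so z ≈ 69.297 ≈ 69.3 km.

(79.9, 30.0, 69.3)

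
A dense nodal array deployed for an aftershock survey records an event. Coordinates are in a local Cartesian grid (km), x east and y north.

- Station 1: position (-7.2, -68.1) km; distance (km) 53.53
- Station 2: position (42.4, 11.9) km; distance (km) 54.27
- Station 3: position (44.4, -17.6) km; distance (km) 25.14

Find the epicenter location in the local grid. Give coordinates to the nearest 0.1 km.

Circle about each station: (x + 7.2)² + (y + 68.1)² = 53.53²; (x − 42.4)² + (y − 11.9)² = 54.27²; (x − 44.4)² + (y + 17.6)² = 25.14².
Subtracting pairs of circle equations eliminates x²+y² and gives linear equations (the radical axes):
99.2 x + 160.0 y = -2829.85
103.2 x + 101.0 y = -174.89
Solving the 2×2 system: x ≈ 39.7, y ≈ -42.3 km.

39.7 km east, -42.3 km north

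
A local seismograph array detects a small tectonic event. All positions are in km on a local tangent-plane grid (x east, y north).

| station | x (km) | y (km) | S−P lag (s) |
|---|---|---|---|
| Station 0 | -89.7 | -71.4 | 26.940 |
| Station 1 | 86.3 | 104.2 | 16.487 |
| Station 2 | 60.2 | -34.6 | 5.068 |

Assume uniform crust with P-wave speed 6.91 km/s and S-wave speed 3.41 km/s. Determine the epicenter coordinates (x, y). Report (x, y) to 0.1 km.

(79.7, -6.6)

Distance from S−P lag: d = Δt · v_P v_S / (v_P − v_S) = Δt · (6.91·3.41)/(6.91−3.41) ≈ 6.7323·Δt.
So d_Station 0 = 181.37, d_Station 1 = 111.00, d_Station 2 = 34.12 km.
Circle about each station: (x + 89.7)² + (y + 71.4)² = 181.37²; (x − 86.3)² + (y − 104.2)² = 111.00²; (x − 60.2)² + (y + 34.6)² = 34.12².
Subtracting pairs of circle equations eliminates x²+y² and gives linear equations (the radical axes):
352.0 x + 351.2 y = 25735.36
299.8 x + 73.6 y = 23408.05
Solving the 2×2 system: x ≈ 79.7, y ≈ -6.6 km.
Check against Station 0 (with the unrounded x, y): √((x + 89.7)²+(y + 71.4)²) = 181.37 ≈ 181.37 km. ✓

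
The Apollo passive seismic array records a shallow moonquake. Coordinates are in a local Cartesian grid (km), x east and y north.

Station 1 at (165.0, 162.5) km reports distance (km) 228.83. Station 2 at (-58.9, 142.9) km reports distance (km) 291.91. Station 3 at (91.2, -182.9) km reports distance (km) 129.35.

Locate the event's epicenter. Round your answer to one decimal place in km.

145.5 km east, -65.5 km north

Circle about each station: (x − 165.0)² + (y − 162.5)² = 228.83²; (x + 58.9)² + (y − 142.9)² = 291.91²; (x − 91.2)² + (y + 182.9)² = 129.35².
Subtracting the Station 1 equation from the Station 2 and Station 3 equations removes the quadratic terms:
-447.8 x − 39.2 y = -62589.91
-147.6 x − 690.8 y = 23770.35
Solving the 2×2 system: x ≈ 145.5, y ≈ -65.5 km.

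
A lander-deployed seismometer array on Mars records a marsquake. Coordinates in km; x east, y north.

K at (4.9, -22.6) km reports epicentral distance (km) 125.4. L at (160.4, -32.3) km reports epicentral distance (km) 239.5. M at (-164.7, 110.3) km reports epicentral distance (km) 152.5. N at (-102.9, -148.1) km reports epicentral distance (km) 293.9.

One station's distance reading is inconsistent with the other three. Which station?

K

Solve using three stations at a time. Using L, M, N (subtract circle equations pairwise → linear system) gives (x, y) ≈ (-13.8, 131.9).
Distances from that point to each station vs reported:
  K: calculated 155.7 vs reported 125.4 → residual 30.3 km
  L: calculated 239.4 vs reported 239.5 → residual 0.1 km
  M: calculated 152.4 vs reported 152.5 → residual 0.1 km
  N: calculated 293.8 vs reported 293.9 → residual 0.1 km
L, M, N are mutually consistent (residuals ≈ 0); K is off by 30.3 km.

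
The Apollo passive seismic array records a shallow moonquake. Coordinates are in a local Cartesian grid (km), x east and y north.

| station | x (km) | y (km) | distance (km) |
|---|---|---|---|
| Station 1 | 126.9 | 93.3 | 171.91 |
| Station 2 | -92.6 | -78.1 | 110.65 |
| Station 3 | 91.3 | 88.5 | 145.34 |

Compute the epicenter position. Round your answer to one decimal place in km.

(7.0, -29.9)

Circle about each station: (x − 126.9)² + (y − 93.3)² = 171.91²; (x + 92.6)² + (y + 78.1)² = 110.65²; (x − 91.3)² + (y − 88.5)² = 145.34².
Subtracting pairs of circle equations eliminates x²+y² and gives linear equations (the radical axes):
-439.0 x − 342.8 y = 7175.50
-71.2 x − 9.6 y = -211.23
Solving the 2×2 system: x ≈ 7.0, y ≈ -29.9 km.
Check against Station 1 (with the unrounded x, y): √((x − 126.9)²+(y − 93.3)²) = 171.91 ≈ 171.91 km. ✓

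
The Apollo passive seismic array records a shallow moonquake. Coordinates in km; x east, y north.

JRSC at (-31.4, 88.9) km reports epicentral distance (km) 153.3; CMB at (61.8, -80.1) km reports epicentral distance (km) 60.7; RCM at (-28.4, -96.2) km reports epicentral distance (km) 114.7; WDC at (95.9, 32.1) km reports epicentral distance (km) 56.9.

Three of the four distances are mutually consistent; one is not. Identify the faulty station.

RCM

Solve using three stations at a time. Using JRSC, CMB, WDC (subtract circle equations pairwise → linear system) gives (x, y) ≈ (75.5, -21.0).
Distances from that point to each station vs reported:
  JRSC: calculated 153.3 vs reported 153.3 → residual 0.0 km
  CMB: calculated 60.7 vs reported 60.7 → residual 0.0 km
  RCM: calculated 128.3 vs reported 114.7 → residual 13.6 km
  WDC: calculated 56.9 vs reported 56.9 → residual 0.0 km
JRSC, CMB, WDC are mutually consistent (residuals ≈ 0); RCM is off by 13.6 km.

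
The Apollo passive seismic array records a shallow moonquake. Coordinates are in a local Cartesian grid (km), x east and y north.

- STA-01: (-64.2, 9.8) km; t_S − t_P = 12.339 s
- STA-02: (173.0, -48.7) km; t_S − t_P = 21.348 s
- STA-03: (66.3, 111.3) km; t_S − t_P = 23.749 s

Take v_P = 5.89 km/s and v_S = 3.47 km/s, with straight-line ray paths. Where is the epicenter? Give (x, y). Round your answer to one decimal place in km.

(-5.2, -76.1)

Distance from S−P lag: d = Δt · v_P v_S / (v_P − v_S) = Δt · (5.89·3.47)/(5.89−3.47) ≈ 8.4456·Δt.
So d_STA-01 = 104.21, d_STA-02 = 180.30, d_STA-03 = 200.57 km.
Circle about each station: (x + 64.2)² + (y − 9.8)² = 104.21²; (x − 173.0)² + (y + 48.7)² = 180.30²; (x − 66.3)² + (y − 111.3)² = 200.57².
Subtracting the STA-01 equation from the STA-02 and STA-03 equations removes the quadratic terms:
474.4 x − 117.0 y = 6434.64
261.0 x + 203.0 y = -16802.90
Solving the 2×2 system: x ≈ -5.2, y ≈ -76.1 km.
Check against STA-01 (with the unrounded x, y): √((x + 64.2)²+(y − 9.8)²) = 104.20 ≈ 104.21 km. ✓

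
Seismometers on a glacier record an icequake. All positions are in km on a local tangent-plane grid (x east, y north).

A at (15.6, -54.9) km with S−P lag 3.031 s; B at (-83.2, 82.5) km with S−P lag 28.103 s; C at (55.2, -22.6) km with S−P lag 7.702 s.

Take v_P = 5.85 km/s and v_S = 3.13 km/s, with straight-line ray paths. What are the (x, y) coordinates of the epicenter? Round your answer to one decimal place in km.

Distance from S−P lag: d = Δt · v_P v_S / (v_P − v_S) = Δt · (5.85·3.13)/(5.85−3.13) ≈ 6.7318·Δt.
So d_A = 20.40, d_B = 189.18, d_C = 51.85 km.
Circle about each station: (x − 15.6)² + (y + 54.9)² = 20.40²; (x + 83.2)² + (y − 82.5)² = 189.18²; (x − 55.2)² + (y + 22.6)² = 51.85².
Subtracting the A equation from the B and C equations removes the quadratic terms:
-197.6 x + 274.8 y = -24901.79
79.2 x + 64.6 y = -1971.83
Solving the 2×2 system: x ≈ 30.9, y ≈ -68.4 km.
Check against A (with the unrounded x, y): √((x − 15.6)²+(y + 54.9)²) = 20.40 ≈ 20.40 km. ✓

(30.9, -68.4)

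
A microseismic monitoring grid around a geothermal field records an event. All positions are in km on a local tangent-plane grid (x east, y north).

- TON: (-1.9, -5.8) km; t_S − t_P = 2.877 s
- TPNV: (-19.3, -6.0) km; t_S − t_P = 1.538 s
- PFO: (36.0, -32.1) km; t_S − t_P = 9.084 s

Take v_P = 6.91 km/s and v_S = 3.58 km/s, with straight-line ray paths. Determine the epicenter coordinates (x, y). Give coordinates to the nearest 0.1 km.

-20.1 km east, 5.4 km north

Distance from S−P lag: d = Δt · v_P v_S / (v_P − v_S) = Δt · (6.91·3.58)/(6.91−3.58) ≈ 7.4288·Δt.
So d_TON = 21.37, d_TPNV = 11.43, d_PFO = 67.48 km.
Circle about each station: (x + 1.9)² + (y + 5.8)² = 21.37²; (x + 19.3)² + (y + 6.0)² = 11.43²; (x − 36.0)² + (y + 32.1)² = 67.48².
Subtracting the TON equation from the TPNV and PFO equations removes the quadratic terms:
-34.8 x − 0.4 y = 697.27
75.8 x − 52.6 y = -1807.71
Solving the 2×2 system: x ≈ -20.1, y ≈ 5.4 km.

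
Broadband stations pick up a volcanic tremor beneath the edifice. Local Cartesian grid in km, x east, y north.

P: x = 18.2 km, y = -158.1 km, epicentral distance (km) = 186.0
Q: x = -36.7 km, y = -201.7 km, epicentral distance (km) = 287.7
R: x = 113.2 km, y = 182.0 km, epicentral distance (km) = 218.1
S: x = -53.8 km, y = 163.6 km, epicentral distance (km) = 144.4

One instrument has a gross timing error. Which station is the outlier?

Q

Solve using three stations at a time. Using P, R, S (subtract circle equations pairwise → linear system) gives (x, y) ≈ (-33.5, 20.6).
Distances from that point to each station vs reported:
  P: calculated 186.0 vs reported 186.0 → residual 0.0 km
  Q: calculated 222.3 vs reported 287.7 → residual 65.4 km
  R: calculated 218.1 vs reported 218.1 → residual 0.0 km
  S: calculated 144.4 vs reported 144.4 → residual 0.0 km
P, R, S are mutually consistent (residuals ≈ 0); Q is off by 65.4 km.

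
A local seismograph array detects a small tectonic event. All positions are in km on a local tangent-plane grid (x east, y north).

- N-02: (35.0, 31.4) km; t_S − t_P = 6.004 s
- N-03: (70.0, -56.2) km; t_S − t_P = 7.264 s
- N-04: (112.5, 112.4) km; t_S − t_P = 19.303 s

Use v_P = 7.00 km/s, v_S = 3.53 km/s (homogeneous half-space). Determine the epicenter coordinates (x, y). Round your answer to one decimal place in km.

Distance from S−P lag: d = Δt · v_P v_S / (v_P − v_S) = Δt · (7.00·3.53)/(7.00−3.53) ≈ 7.1210·Δt.
So d_N-02 = 42.75, d_N-03 = 51.73, d_N-04 = 137.46 km.
Circle about each station: (x − 35.0)² + (y − 31.4)² = 42.75²; (x − 70.0)² + (y + 56.2)² = 51.73²; (x − 112.5)² + (y − 112.4)² = 137.46².
Subtracting the N-02 equation from the N-03 and N-04 equations removes the quadratic terms:
70.0 x − 175.2 y = 4999.05
155.0 x + 162.0 y = 6011.36
Solving the 2×2 system: x ≈ 48.4, y ≈ -9.2 km.

48.4 km east, -9.2 km north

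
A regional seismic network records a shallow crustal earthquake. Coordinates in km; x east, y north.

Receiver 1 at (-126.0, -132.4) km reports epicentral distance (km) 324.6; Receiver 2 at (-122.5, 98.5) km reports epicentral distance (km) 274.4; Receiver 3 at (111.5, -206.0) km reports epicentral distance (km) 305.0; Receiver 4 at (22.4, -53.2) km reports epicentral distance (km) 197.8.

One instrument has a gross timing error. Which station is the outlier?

Solve using three stations at a time. Using Receiver 2, Receiver 3, Receiver 4 (subtract circle equations pairwise → linear system) gives (x, y) ≈ (151.8, 96.3).
Distances from that point to each station vs reported:
  Receiver 1: calculated 359.9 vs reported 324.6 → residual 35.3 km
  Receiver 2: calculated 274.4 vs reported 274.4 → residual 0.0 km
  Receiver 3: calculated 305.0 vs reported 305.0 → residual 0.0 km
  Receiver 4: calculated 197.7 vs reported 197.8 → residual 0.1 km
Receiver 2, Receiver 3, Receiver 4 are mutually consistent (residuals ≈ 0); Receiver 1 is off by 35.3 km.

Receiver 1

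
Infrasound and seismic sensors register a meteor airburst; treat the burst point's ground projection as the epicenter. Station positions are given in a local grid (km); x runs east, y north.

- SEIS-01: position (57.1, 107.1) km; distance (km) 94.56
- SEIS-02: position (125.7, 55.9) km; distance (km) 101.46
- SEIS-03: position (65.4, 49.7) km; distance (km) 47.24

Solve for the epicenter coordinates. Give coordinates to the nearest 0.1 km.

32.5 km east, 15.8 km north

Circle about each station: (x − 57.1)² + (y − 107.1)² = 94.56²; (x − 125.7)² + (y − 55.9)² = 101.46²; (x − 65.4)² + (y − 49.7)² = 47.24².
Subtracting the SEIS-01 equation from the SEIS-02 and SEIS-03 equations removes the quadratic terms:
137.2 x − 102.4 y = 2841.94
16.6 x − 114.8 y = -1273.59
Solving the 2×2 system: x ≈ 32.5, y ≈ 15.8 km.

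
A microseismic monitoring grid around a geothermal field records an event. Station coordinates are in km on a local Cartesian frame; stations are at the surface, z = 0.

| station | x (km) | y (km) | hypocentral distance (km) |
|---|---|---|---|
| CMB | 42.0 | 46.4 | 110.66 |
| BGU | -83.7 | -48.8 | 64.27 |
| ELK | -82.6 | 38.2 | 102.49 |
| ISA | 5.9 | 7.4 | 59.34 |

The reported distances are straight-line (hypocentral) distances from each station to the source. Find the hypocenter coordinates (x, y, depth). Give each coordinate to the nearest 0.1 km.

Each station gives a sphere (x−x_i)² + (y−y_i)² + z² = d_i² (stations at z=0).
Subtracting the CMB sphere from BGU and ELK: z² cancels, leaving linear equations in x and y:
-251.4 x − 190.4 y = 13585.17
-249.2 x − 16.4 y = 6106.48
Solving: x ≈ -21.694, y ≈ -42.707 km (keep extra digits for the depth step; rounded: -21.7, -42.7).
Then from the CMB sphere: z² = 110.66² − (x − 42.0)² − (y − 46.4)² with x = -21.694, y = -42.707, so z ≈ 15.769 ≈ 15.8 km.

(-21.7, -42.7, 15.8)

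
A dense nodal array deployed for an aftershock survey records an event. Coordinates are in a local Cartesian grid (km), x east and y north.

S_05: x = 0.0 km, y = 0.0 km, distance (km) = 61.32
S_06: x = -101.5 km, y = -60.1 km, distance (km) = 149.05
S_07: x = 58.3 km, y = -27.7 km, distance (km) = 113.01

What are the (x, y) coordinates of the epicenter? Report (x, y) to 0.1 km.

-13.1 km east, 59.9 km north

Circle about each station: x² + y² = 61.32²; (x + 101.5)² + (y + 60.1)² = 149.05²; (x − 58.3)² + (y + 27.7)² = 113.01².
Subtracting pairs of circle equations eliminates x²+y² and gives linear equations (the radical axes):
-203.0 x − 120.2 y = -4541.50
116.6 x − 55.4 y = -4844.94
Solving the 2×2 system: x ≈ -13.1, y ≈ 59.9 km.
Check against S_05 (with the unrounded x, y): √(x²+y²) = 61.31 ≈ 61.32 km. ✓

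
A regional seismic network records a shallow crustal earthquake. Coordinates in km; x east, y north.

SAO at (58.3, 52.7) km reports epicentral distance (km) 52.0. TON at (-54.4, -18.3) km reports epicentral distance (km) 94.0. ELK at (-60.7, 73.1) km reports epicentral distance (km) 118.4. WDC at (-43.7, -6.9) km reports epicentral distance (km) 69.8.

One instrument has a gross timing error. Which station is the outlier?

WDC

Solve using three stations at a time. Using SAO, TON, ELK (subtract circle equations pairwise → linear system) gives (x, y) ≈ (36.5, 5.5).
Distances from that point to each station vs reported:
  SAO: calculated 52.0 vs reported 52.0 → residual 0.0 km
  TON: calculated 94.0 vs reported 94.0 → residual 0.0 km
  ELK: calculated 118.4 vs reported 118.4 → residual 0.0 km
  WDC: calculated 81.2 vs reported 69.8 → residual 11.4 km
SAO, TON, ELK are mutually consistent (residuals ≈ 0); WDC is off by 11.4 km.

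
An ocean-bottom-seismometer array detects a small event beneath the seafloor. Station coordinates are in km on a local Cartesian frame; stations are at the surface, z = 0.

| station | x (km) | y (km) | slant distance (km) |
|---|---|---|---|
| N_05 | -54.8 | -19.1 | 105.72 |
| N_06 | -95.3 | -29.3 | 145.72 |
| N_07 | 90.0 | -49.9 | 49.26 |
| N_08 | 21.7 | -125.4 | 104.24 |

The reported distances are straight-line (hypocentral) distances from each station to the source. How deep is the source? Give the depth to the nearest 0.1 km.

z ≈ 15.1 km

Each station gives a sphere (x−x_i)² + (y−y_i)² + z² = d_i² (stations at z=0).
Subtracting the N_05 sphere from N_06 and N_07: z² cancels, leaving linear equations in x and y:
-81.0 x − 20.4 y = -3484.87
289.6 x − 61.6 y = 15972.33
Solving: x ≈ 49.599, y ≈ -26.111 km (keep extra digits for the depth step; rounded: 49.6, -26.1).
Then from the N_05 sphere: z² = 105.72² − (x + 54.8)² − (y + 19.1)² with x = 49.599, y = -26.111, so z ≈ 15.113 ≈ 15.1 km.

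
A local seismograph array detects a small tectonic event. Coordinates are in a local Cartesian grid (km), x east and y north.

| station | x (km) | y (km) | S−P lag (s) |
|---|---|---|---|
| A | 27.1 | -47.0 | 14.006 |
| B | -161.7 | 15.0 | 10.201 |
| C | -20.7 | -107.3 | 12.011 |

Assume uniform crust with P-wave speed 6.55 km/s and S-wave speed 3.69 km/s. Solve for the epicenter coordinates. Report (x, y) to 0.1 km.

Distance from S−P lag: d = Δt · v_P v_S / (v_P − v_S) = Δt · (6.55·3.69)/(6.55−3.69) ≈ 8.4509·Δt.
So d_A = 118.36, d_B = 86.21, d_C = 101.50 km.
Circle about each station: (x − 27.1)² + (y + 47.0)² = 118.36²; (x + 161.7)² + (y − 15.0)² = 86.21²; (x + 20.7)² + (y + 107.3)² = 101.50².
Subtracting pairs of circle equations eliminates x²+y² and gives linear equations (the radical axes):
-377.6 x + 124.0 y = 30005.41
-95.6 x − 120.6 y = 12705.21
Solving the 2×2 system: x ≈ -90.5, y ≈ -33.6 km.

(-90.5, -33.6)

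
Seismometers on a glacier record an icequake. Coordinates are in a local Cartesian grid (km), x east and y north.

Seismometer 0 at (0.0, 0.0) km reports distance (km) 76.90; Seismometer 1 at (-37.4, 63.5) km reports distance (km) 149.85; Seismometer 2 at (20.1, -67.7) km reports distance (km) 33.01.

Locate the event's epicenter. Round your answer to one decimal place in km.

Circle about each station: x² + y² = 76.90²; (x + 37.4)² + (y − 63.5)² = 149.85²; (x − 20.1)² + (y + 67.7)² = 33.01².
Subtracting the Seismometer 0 equation from the Seismometer 1 and Seismometer 2 equations removes the quadratic terms:
-74.8 x + 127.0 y = -11110.40
40.2 x − 135.4 y = 9811.25
Solving the 2×2 system: x ≈ 51.4, y ≈ -57.2 km.

51.4 km east, -57.2 km north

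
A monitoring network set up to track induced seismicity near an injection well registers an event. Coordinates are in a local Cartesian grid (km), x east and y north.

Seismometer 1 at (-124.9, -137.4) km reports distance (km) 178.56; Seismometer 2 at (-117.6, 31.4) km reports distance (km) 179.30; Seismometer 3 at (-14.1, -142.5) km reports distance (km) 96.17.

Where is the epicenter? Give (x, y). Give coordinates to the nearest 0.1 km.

Circle about each station: (x + 124.9)² + (y + 137.4)² = 178.56²; (x + 117.6)² + (y − 31.4)² = 179.30²; (x + 14.1)² + (y + 142.5)² = 96.17².
Subtracting pairs of circle equations eliminates x²+y² and gives linear equations (the radical axes):
14.6 x + 337.6 y = -19927.87
221.6 x − 10.2 y = 8661.29
Solving the 2×2 system: x ≈ 36.3, y ≈ -60.6 km.

(36.3, -60.6)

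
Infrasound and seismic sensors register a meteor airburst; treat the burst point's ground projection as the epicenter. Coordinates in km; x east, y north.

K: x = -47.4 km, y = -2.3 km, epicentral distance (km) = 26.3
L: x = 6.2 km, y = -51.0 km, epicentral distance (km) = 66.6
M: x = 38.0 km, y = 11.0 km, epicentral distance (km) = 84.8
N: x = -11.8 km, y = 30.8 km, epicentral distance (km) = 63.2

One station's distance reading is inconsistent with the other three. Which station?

L

Solve using three stations at a time. Using K, M, N (subtract circle equations pairwise → linear system) gives (x, y) ≈ (-37.9, -26.7).
Distances from that point to each station vs reported:
  K: calculated 26.2 vs reported 26.3 → residual 0.1 km
  L: calculated 50.4 vs reported 66.6 → residual 16.2 km
  M: calculated 84.8 vs reported 84.8 → residual 0.0 km
  N: calculated 63.1 vs reported 63.2 → residual 0.1 km
K, M, N are mutually consistent (residuals ≈ 0); L is off by 16.2 km.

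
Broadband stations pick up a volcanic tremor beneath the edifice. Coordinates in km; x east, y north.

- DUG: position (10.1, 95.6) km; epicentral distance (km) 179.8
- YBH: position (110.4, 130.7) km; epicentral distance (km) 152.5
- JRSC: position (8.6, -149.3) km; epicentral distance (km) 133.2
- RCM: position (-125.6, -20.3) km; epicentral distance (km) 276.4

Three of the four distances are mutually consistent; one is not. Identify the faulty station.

JRSC

Solve using three stations at a time. Using DUG, YBH, RCM (subtract circle equations pairwise → linear system) gives (x, y) ≈ (150.8, -16.4).
Distances from that point to each station vs reported:
  DUG: calculated 179.9 vs reported 179.8 → residual 0.1 km
  YBH: calculated 152.6 vs reported 152.5 → residual 0.1 km
  JRSC: calculated 194.6 vs reported 133.2 → residual 61.4 km
  RCM: calculated 276.4 vs reported 276.4 → residual 0.0 km
DUG, YBH, RCM are mutually consistent (residuals ≈ 0); JRSC is off by 61.4 km.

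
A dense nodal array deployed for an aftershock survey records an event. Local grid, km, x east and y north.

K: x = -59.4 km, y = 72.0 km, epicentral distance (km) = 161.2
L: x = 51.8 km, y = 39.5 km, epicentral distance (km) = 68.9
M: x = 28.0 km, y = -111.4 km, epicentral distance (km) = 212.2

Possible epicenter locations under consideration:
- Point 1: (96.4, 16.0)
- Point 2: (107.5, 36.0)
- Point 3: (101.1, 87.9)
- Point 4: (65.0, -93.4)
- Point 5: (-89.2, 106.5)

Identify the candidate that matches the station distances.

For each candidate, compare |candidate − station| to the reported distance:
Point 1: residuals K 4.4, L 18.5, M 67.6 → max 67.6 km
Point 2: residuals K 9.5, L 13.1, M 44.7 → max 44.7 km
Point 3: residuals K 0.1, L 0.2, M 0.1 → max 0.2 km
Point 4: residuals K 45.8, L 64.7, M 171.1 → max 171.1 km
Point 5: residuals K 115.6, L 87.2, M 35.2 → max 115.6 km
Only Point 3 has all residuals ≈ 0.

Point 3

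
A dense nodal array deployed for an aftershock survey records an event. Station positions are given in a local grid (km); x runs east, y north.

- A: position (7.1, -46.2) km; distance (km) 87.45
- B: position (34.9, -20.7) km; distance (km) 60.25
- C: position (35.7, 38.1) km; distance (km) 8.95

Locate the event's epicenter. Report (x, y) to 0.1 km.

Circle about each station: (x − 7.1)² + (y + 46.2)² = 87.45²; (x − 34.9)² + (y + 20.7)² = 60.25²; (x − 35.7)² + (y − 38.1)² = 8.95².
Subtracting the A equation from the B and C equations removes the quadratic terms:
55.6 x + 51.0 y = 3479.09
57.2 x + 168.6 y = 8108.65
Solving the 2×2 system: x ≈ 26.8, y ≈ 39.0 km.
Check against A (with the unrounded x, y): √((x − 7.1)²+(y + 46.2)²) = 87.45 ≈ 87.45 km. ✓

x ≈ 26.8 km, y ≈ 39.0 km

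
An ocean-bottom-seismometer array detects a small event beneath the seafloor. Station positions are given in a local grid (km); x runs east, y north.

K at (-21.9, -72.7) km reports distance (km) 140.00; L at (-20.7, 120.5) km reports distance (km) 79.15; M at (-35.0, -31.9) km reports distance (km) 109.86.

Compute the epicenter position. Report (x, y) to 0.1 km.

Circle about each station: (x + 21.9)² + (y + 72.7)² = 140.00²; (x + 20.7)² + (y − 120.5)² = 79.15²; (x + 35.0)² + (y + 31.9)² = 109.86².
Subtracting pairs of circle equations eliminates x²+y² and gives linear equations (the radical axes):
2.4 x + 386.4 y = 22519.12
-26.2 x + 81.6 y = 4008.49
Solving the 2×2 system: x ≈ 28.0, y ≈ 58.1 km.

(28.0, 58.1)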